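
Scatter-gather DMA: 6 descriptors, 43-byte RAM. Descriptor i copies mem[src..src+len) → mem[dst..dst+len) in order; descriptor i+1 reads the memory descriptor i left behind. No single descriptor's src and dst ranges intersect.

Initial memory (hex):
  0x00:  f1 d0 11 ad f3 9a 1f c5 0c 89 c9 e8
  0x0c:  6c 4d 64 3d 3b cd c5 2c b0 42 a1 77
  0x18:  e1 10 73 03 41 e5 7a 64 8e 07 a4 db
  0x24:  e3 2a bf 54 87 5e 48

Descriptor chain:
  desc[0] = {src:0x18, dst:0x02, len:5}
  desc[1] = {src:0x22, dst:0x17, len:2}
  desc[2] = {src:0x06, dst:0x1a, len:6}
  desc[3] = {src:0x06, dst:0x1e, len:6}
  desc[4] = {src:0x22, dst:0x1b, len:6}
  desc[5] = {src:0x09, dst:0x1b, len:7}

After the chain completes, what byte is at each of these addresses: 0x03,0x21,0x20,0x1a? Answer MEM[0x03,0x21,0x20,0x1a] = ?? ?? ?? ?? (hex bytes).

MEM[0x03,0x21,0x20,0x1a] = 10 3d 64 41

[0] 0x18->0x02 len=5 : e1 10 73 03 41
[1] 0x22->0x17 len=2 : a4 db
[2] 0x06->0x1a len=6 : 41 c5 0c 89 c9 e8
[3] 0x06->0x1e len=6 : 41 c5 0c 89 c9 e8
[4] 0x22->0x1b len=6 : c9 e8 e3 2a bf 54
[5] 0x09->0x1b len=7 : 89 c9 e8 6c 4d 64 3d
query mem[0x03]=0x10, mem[0x21]=0x3d, mem[0x20]=0x64, mem[0x1a]=0x41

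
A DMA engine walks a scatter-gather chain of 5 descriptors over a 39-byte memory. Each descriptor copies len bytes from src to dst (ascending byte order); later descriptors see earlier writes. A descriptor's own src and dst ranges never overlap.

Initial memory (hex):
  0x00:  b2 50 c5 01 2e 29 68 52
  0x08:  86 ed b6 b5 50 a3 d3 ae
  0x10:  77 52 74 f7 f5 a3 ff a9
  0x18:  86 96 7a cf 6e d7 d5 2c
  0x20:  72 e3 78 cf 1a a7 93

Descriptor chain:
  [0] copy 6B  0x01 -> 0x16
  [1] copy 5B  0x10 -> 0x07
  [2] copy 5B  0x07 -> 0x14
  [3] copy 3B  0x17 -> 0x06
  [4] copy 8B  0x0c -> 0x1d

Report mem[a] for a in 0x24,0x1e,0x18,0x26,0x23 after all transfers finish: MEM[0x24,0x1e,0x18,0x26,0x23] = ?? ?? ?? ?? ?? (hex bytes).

#0 dst[0x16+6] := {0x50,0xc5,0x01,0x2e,0x29,0x68}
#1 dst[0x07+5] := {0x77,0x52,0x74,0xf7,0xf5}
#2 dst[0x14+5] := {0x77,0x52,0x74,0xf7,0xf5}
#3 dst[0x06+3] := {0xf7,0xf5,0x2e}
#4 dst[0x1d+8] := {0x50,0xa3,0xd3,0xae,0x77,0x52,0x74,0xf7}
query mem[0x24]=0xf7, mem[0x1e]=0xa3, mem[0x18]=0xf5, mem[0x26]=0x93, mem[0x23]=0x74

MEM[0x24,0x1e,0x18,0x26,0x23] = f7 a3 f5 93 74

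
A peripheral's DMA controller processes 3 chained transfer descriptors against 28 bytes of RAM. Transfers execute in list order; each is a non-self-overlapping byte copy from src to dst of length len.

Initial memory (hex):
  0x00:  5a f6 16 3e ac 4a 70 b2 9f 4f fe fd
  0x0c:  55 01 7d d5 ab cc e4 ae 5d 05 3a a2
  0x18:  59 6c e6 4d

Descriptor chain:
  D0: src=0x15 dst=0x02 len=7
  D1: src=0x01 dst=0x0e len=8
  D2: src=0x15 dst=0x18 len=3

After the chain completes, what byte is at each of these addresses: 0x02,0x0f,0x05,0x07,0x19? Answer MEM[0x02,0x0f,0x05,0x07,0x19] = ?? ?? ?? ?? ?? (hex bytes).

MEM[0x02,0x0f,0x05,0x07,0x19] = 05 05 59 e6 3a

#0 dst[0x02+7] := {0x05,0x3a,0xa2,0x59,0x6c,0xe6,0x4d}
#1 dst[0x0e+8] := {0xf6,0x05,0x3a,0xa2,0x59,0x6c,0xe6,0x4d}
#2 dst[0x18+3] := {0x4d,0x3a,0xa2}
query mem[0x02]=0x05, mem[0x0f]=0x05, mem[0x05]=0x59, mem[0x07]=0xe6, mem[0x19]=0x3a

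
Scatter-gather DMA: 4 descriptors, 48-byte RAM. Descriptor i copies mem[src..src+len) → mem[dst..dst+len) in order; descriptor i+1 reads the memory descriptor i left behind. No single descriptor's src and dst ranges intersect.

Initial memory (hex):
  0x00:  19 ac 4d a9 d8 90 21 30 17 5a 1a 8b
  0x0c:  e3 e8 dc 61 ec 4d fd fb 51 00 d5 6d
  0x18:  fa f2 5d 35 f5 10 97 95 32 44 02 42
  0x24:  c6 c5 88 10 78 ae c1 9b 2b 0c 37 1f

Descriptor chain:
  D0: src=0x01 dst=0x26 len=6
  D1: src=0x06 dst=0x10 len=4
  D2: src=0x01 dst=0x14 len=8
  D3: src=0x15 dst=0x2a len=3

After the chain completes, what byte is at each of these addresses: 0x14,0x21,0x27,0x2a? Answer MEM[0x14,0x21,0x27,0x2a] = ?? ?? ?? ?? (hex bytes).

#0 dst[0x26+6] := {0xac,0x4d,0xa9,0xd8,0x90,0x21}
#1 dst[0x10+4] := {0x21,0x30,0x17,0x5a}
#2 dst[0x14+8] := {0xac,0x4d,0xa9,0xd8,0x90,0x21,0x30,0x17}
#3 dst[0x2a+3] := {0x4d,0xa9,0xd8}
query mem[0x14]=0xac, mem[0x21]=0x44, mem[0x27]=0x4d, mem[0x2a]=0x4d

MEM[0x14,0x21,0x27,0x2a] = ac 44 4d 4d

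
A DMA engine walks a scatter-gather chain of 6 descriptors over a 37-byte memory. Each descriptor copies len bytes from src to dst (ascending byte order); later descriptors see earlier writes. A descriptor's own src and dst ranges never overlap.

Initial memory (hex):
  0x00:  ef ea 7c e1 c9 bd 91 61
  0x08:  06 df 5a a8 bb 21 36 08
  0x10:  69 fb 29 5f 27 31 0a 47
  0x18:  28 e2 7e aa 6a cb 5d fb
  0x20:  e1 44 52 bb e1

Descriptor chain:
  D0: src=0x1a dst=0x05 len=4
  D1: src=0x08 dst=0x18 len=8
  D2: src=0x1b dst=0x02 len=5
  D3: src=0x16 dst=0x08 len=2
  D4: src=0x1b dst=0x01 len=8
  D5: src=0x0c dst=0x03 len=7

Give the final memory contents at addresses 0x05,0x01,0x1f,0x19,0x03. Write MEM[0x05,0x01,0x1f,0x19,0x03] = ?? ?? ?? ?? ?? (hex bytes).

MEM[0x05,0x01,0x1f,0x19,0x03] = 36 a8 08 df bb

  after D0: wrote 4B at 0x05 = 7eaa6acb
  after D1: wrote 8B at 0x18 = cbdf5aa8bb213608
  after D2: wrote 5B at 0x02 = a8bb213608
  after D3: wrote 2B at 0x08 = 0a47
  after D4: wrote 8B at 0x01 = a8bb213608e14452
  after D5: wrote 7B at 0x03 = bb21360869fb29
query mem[0x05]=0x36, mem[0x01]=0xa8, mem[0x1f]=0x08, mem[0x19]=0xdf, mem[0x03]=0xbb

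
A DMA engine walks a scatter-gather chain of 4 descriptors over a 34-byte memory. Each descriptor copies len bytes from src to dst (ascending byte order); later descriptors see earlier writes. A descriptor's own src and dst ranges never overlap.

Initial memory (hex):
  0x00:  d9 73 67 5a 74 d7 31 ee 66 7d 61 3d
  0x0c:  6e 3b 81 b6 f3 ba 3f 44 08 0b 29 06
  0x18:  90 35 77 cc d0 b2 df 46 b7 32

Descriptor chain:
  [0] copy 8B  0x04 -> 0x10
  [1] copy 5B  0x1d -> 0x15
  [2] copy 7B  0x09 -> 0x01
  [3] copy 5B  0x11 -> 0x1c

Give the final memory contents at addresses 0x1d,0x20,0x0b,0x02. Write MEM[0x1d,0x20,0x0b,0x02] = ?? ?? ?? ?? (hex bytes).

  after D0: wrote 8B at 0x10 = 74d731ee667d613d
  after D1: wrote 5B at 0x15 = b2df46b732
  after D2: wrote 7B at 0x01 = 7d613d6e3b81b6
  after D3: wrote 5B at 0x1c = d731ee66b2
query mem[0x1d]=0x31, mem[0x20]=0xb2, mem[0x0b]=0x3d, mem[0x02]=0x61

MEM[0x1d,0x20,0x0b,0x02] = 31 b2 3d 61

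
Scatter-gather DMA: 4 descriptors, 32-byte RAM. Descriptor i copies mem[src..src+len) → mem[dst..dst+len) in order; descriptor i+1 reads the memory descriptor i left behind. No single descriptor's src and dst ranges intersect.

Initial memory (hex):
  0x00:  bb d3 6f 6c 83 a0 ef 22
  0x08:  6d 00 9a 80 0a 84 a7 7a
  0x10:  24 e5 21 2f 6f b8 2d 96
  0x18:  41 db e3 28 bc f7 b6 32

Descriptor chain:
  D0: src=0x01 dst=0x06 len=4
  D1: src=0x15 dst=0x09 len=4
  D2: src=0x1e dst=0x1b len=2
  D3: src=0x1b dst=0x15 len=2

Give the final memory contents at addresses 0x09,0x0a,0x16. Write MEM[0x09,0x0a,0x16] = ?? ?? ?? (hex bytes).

MEM[0x09,0x0a,0x16] = b8 2d 32

D0: mem[0x06..0x09] <- [d3 6f 6c 83]
D1: mem[0x09..0x0c] <- [b8 2d 96 41]
D2: mem[0x1b..0x1c] <- [b6 32]
D3: mem[0x15..0x16] <- [b6 32]
query mem[0x09]=0xb8, mem[0x0a]=0x2d, mem[0x16]=0x32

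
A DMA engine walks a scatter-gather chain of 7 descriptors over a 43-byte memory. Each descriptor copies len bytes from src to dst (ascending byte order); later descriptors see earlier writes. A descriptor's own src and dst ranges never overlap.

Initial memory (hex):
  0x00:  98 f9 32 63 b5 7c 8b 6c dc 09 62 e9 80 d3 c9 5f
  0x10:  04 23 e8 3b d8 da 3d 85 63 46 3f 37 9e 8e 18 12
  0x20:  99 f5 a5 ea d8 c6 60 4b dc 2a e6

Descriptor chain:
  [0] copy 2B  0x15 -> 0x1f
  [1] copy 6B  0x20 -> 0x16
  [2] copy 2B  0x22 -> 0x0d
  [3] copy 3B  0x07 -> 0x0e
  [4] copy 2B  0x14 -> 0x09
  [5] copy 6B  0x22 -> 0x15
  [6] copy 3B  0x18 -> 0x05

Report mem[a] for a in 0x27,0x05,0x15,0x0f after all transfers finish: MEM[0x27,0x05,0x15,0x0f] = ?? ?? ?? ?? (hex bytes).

#0 dst[0x1f+2] := {0xda,0x3d}
#1 dst[0x16+6] := {0x3d,0xf5,0xa5,0xea,0xd8,0xc6}
#2 dst[0x0d+2] := {0xa5,0xea}
#3 dst[0x0e+3] := {0x6c,0xdc,0x09}
#4 dst[0x09+2] := {0xd8,0xda}
#5 dst[0x15+6] := {0xa5,0xea,0xd8,0xc6,0x60,0x4b}
#6 dst[0x05+3] := {0xc6,0x60,0x4b}
query mem[0x27]=0x4b, mem[0x05]=0xc6, mem[0x15]=0xa5, mem[0x0f]=0xdc

MEM[0x27,0x05,0x15,0x0f] = 4b c6 a5 dc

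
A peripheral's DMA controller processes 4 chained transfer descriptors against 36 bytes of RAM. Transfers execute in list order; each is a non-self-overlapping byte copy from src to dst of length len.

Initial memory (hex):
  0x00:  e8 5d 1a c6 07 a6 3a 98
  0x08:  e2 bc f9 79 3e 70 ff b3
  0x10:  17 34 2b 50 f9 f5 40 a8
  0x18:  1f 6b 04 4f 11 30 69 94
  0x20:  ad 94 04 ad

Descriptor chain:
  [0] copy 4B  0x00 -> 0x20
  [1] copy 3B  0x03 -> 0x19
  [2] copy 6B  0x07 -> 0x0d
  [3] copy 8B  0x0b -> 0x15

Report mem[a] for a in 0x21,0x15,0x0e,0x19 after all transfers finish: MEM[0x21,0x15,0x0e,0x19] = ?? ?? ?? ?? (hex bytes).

D0: mem[0x20..0x23] <- [e8 5d 1a c6]
D1: mem[0x19..0x1b] <- [c6 07 a6]
D2: mem[0x0d..0x12] <- [98 e2 bc f9 79 3e]
D3: mem[0x15..0x1c] <- [79 3e 98 e2 bc f9 79 3e]
query mem[0x21]=0x5d, mem[0x15]=0x79, mem[0x0e]=0xe2, mem[0x19]=0xbc

MEM[0x21,0x15,0x0e,0x19] = 5d 79 e2 bc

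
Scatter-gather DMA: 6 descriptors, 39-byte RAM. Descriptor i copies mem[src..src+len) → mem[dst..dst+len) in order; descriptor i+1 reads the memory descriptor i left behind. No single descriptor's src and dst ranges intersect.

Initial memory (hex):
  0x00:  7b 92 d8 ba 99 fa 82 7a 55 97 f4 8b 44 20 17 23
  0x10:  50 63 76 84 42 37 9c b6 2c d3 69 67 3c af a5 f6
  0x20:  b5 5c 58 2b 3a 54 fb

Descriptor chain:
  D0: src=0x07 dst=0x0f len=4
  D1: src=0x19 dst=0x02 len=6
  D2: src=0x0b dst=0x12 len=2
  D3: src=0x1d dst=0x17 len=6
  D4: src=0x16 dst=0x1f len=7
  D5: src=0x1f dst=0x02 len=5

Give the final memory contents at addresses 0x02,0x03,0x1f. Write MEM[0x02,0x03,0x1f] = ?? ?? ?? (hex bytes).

#0 dst[0x0f+4] := {0x7a,0x55,0x97,0xf4}
#1 dst[0x02+6] := {0xd3,0x69,0x67,0x3c,0xaf,0xa5}
#2 dst[0x12+2] := {0x8b,0x44}
#3 dst[0x17+6] := {0xaf,0xa5,0xf6,0xb5,0x5c,0x58}
#4 dst[0x1f+7] := {0x9c,0xaf,0xa5,0xf6,0xb5,0x5c,0x58}
#5 dst[0x02+5] := {0x9c,0xaf,0xa5,0xf6,0xb5}
query mem[0x02]=0x9c, mem[0x03]=0xaf, mem[0x1f]=0x9c

MEM[0x02,0x03,0x1f] = 9c af 9c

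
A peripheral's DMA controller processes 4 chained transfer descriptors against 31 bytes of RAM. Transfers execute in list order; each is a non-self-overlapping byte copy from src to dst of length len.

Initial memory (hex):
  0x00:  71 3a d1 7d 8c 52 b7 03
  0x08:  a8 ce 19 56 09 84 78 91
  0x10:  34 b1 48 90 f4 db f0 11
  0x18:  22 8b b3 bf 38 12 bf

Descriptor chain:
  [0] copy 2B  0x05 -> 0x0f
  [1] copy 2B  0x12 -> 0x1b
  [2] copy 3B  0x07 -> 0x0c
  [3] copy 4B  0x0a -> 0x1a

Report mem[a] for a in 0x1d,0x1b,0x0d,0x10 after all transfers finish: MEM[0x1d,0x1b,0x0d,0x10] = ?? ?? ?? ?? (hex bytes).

MEM[0x1d,0x1b,0x0d,0x10] = a8 56 a8 b7

#0 dst[0x0f+2] := {0x52,0xb7}
#1 dst[0x1b+2] := {0x48,0x90}
#2 dst[0x0c+3] := {0x03,0xa8,0xce}
#3 dst[0x1a+4] := {0x19,0x56,0x03,0xa8}
query mem[0x1d]=0xa8, mem[0x1b]=0x56, mem[0x0d]=0xa8, mem[0x10]=0xb7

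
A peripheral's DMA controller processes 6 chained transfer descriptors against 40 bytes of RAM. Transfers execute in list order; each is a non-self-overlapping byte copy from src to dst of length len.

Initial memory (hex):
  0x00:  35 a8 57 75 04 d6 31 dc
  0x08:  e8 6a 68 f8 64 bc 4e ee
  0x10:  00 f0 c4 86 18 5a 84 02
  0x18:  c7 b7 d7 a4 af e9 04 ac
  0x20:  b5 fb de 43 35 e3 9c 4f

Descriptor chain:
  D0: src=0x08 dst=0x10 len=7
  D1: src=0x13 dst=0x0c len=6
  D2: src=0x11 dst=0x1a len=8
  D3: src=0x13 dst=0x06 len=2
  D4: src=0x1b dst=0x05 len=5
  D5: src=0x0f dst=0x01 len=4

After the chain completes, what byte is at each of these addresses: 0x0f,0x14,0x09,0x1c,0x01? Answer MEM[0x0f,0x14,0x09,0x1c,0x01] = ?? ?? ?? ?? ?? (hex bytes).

MEM[0x0f,0x14,0x09,0x1c,0x01] = 4e 64 4e f8 4e

#0 dst[0x10+7] := {0xe8,0x6a,0x68,0xf8,0x64,0xbc,0x4e}
#1 dst[0x0c+6] := {0xf8,0x64,0xbc,0x4e,0x02,0xc7}
#2 dst[0x1a+8] := {0xc7,0x68,0xf8,0x64,0xbc,0x4e,0x02,0xc7}
#3 dst[0x06+2] := {0xf8,0x64}
#4 dst[0x05+5] := {0x68,0xf8,0x64,0xbc,0x4e}
#5 dst[0x01+4] := {0x4e,0x02,0xc7,0x68}
query mem[0x0f]=0x4e, mem[0x14]=0x64, mem[0x09]=0x4e, mem[0x1c]=0xf8, mem[0x01]=0x4e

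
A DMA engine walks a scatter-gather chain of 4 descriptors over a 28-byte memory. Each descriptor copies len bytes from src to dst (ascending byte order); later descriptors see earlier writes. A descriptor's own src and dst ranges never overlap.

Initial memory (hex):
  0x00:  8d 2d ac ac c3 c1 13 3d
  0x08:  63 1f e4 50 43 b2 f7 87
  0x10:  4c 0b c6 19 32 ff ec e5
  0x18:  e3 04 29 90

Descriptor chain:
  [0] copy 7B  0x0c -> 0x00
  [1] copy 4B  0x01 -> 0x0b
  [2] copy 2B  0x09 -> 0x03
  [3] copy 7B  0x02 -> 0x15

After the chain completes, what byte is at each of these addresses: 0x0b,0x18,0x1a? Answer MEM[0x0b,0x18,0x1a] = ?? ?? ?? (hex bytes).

MEM[0x0b,0x18,0x1a] = b2 0b 3d

#0 dst[0x00+7] := {0x43,0xb2,0xf7,0x87,0x4c,0x0b,0xc6}
#1 dst[0x0b+4] := {0xb2,0xf7,0x87,0x4c}
#2 dst[0x03+2] := {0x1f,0xe4}
#3 dst[0x15+7] := {0xf7,0x1f,0xe4,0x0b,0xc6,0x3d,0x63}
query mem[0x0b]=0xb2, mem[0x18]=0x0b, mem[0x1a]=0x3d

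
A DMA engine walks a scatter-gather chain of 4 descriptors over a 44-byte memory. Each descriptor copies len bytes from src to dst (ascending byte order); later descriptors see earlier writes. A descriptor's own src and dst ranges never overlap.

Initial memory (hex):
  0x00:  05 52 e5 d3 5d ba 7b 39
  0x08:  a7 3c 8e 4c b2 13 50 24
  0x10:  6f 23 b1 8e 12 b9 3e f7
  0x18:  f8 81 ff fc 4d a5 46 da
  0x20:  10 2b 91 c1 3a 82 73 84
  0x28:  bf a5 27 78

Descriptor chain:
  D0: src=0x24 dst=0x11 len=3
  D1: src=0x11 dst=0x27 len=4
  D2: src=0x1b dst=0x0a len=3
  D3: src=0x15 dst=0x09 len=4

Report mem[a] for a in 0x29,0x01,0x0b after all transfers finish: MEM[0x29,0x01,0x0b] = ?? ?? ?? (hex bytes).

[0] 0x24->0x11 len=3 : 3a 82 73
[1] 0x11->0x27 len=4 : 3a 82 73 12
[2] 0x1b->0x0a len=3 : fc 4d a5
[3] 0x15->0x09 len=4 : b9 3e f7 f8
query mem[0x29]=0x73, mem[0x01]=0x52, mem[0x0b]=0xf7

MEM[0x29,0x01,0x0b] = 73 52 f7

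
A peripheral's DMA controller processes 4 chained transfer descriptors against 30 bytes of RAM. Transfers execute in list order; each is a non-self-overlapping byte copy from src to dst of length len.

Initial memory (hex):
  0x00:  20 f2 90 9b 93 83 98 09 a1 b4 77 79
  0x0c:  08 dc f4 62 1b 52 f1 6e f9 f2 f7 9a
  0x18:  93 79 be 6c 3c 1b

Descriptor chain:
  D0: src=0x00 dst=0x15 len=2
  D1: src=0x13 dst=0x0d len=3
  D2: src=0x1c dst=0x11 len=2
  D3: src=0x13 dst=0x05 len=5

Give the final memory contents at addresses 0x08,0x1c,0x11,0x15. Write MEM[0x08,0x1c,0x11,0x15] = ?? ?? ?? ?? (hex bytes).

MEM[0x08,0x1c,0x11,0x15] = f2 3c 3c 20

#0 dst[0x15+2] := {0x20,0xf2}
#1 dst[0x0d+3] := {0x6e,0xf9,0x20}
#2 dst[0x11+2] := {0x3c,0x1b}
#3 dst[0x05+5] := {0x6e,0xf9,0x20,0xf2,0x9a}
query mem[0x08]=0xf2, mem[0x1c]=0x3c, mem[0x11]=0x3c, mem[0x15]=0x20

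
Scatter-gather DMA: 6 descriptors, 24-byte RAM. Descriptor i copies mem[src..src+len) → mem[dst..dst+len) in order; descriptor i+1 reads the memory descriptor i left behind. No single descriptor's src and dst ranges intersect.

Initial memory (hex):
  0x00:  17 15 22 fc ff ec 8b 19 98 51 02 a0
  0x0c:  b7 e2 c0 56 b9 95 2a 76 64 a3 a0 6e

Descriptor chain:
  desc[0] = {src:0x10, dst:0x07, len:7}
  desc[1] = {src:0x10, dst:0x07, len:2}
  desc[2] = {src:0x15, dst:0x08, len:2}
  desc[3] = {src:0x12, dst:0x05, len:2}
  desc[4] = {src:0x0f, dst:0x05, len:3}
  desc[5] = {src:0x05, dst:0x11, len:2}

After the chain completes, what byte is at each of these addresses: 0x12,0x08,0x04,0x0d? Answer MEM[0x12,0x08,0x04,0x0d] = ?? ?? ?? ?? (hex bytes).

MEM[0x12,0x08,0x04,0x0d] = b9 a3 ff a0

#0 dst[0x07+7] := {0xb9,0x95,0x2a,0x76,0x64,0xa3,0xa0}
#1 dst[0x07+2] := {0xb9,0x95}
#2 dst[0x08+2] := {0xa3,0xa0}
#3 dst[0x05+2] := {0x2a,0x76}
#4 dst[0x05+3] := {0x56,0xb9,0x95}
#5 dst[0x11+2] := {0x56,0xb9}
query mem[0x12]=0xb9, mem[0x08]=0xa3, mem[0x04]=0xff, mem[0x0d]=0xa0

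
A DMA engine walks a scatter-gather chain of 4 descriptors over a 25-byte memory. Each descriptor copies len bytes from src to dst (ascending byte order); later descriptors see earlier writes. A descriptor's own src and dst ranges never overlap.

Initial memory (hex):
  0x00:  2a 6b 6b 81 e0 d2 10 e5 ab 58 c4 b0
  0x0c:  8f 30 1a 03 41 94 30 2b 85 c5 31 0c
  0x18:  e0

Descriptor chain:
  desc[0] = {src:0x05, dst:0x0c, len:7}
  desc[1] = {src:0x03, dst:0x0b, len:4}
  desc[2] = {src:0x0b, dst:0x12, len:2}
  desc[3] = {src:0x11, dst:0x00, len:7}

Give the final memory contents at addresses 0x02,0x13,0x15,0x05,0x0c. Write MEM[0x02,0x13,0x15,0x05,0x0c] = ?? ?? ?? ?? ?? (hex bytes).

MEM[0x02,0x13,0x15,0x05,0x0c] = e0 e0 c5 31 e0

D0: mem[0x0c..0x12] <- [d2 10 e5 ab 58 c4 b0]
D1: mem[0x0b..0x0e] <- [81 e0 d2 10]
D2: mem[0x12..0x13] <- [81 e0]
D3: mem[0x00..0x06] <- [c4 81 e0 85 c5 31 0c]
query mem[0x02]=0xe0, mem[0x13]=0xe0, mem[0x15]=0xc5, mem[0x05]=0x31, mem[0x0c]=0xe0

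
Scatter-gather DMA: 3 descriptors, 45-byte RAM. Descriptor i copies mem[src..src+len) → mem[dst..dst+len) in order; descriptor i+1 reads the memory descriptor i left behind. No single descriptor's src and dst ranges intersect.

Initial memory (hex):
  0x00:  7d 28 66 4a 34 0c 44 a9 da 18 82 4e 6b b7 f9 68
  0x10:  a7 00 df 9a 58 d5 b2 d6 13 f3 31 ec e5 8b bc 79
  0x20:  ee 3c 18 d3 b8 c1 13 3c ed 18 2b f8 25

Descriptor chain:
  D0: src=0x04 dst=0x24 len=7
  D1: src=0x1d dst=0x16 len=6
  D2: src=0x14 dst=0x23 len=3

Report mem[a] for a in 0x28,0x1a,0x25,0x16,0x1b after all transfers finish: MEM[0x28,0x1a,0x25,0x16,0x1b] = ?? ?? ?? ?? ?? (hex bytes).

[0] 0x04->0x24 len=7 : 34 0c 44 a9 da 18 82
[1] 0x1d->0x16 len=6 : 8b bc 79 ee 3c 18
[2] 0x14->0x23 len=3 : 58 d5 8b
query mem[0x28]=0xda, mem[0x1a]=0x3c, mem[0x25]=0x8b, mem[0x16]=0x8b, mem[0x1b]=0x18

MEM[0x28,0x1a,0x25,0x16,0x1b] = da 3c 8b 8b 18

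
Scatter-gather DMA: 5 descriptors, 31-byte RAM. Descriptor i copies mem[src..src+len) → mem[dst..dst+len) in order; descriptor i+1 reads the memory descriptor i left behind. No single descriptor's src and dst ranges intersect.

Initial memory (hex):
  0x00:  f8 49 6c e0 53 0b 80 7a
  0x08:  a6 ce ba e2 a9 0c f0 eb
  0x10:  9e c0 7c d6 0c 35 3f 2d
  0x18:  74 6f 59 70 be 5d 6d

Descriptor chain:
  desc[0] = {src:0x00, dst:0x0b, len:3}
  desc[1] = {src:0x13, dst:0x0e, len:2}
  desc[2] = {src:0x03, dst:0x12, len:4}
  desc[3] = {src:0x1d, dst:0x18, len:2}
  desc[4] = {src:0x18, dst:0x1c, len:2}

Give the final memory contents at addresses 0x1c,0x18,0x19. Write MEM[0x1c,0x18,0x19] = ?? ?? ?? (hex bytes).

MEM[0x1c,0x18,0x19] = 5d 5d 6d

  after D0: wrote 3B at 0x0b = f8496c
  after D1: wrote 2B at 0x0e = d60c
  after D2: wrote 4B at 0x12 = e0530b80
  after D3: wrote 2B at 0x18 = 5d6d
  after D4: wrote 2B at 0x1c = 5d6d
query mem[0x1c]=0x5d, mem[0x18]=0x5d, mem[0x19]=0x6d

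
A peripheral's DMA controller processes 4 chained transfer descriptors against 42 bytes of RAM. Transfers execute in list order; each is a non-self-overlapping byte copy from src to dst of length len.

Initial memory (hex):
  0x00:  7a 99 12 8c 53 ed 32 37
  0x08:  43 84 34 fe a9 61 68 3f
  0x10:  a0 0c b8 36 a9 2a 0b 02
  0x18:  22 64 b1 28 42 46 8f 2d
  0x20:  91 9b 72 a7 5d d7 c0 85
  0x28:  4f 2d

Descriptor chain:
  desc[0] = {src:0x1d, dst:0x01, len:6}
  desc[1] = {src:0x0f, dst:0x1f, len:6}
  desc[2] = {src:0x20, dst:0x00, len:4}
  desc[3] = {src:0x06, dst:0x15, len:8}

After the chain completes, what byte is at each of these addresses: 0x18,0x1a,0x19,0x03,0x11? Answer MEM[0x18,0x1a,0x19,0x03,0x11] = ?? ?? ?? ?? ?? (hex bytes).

MEM[0x18,0x1a,0x19,0x03,0x11] = 84 fe 34 36 0c

#0 dst[0x01+6] := {0x46,0x8f,0x2d,0x91,0x9b,0x72}
#1 dst[0x1f+6] := {0x3f,0xa0,0x0c,0xb8,0x36,0xa9}
#2 dst[0x00+4] := {0xa0,0x0c,0xb8,0x36}
#3 dst[0x15+8] := {0x72,0x37,0x43,0x84,0x34,0xfe,0xa9,0x61}
query mem[0x18]=0x84, mem[0x1a]=0xfe, mem[0x19]=0x34, mem[0x03]=0x36, mem[0x11]=0x0c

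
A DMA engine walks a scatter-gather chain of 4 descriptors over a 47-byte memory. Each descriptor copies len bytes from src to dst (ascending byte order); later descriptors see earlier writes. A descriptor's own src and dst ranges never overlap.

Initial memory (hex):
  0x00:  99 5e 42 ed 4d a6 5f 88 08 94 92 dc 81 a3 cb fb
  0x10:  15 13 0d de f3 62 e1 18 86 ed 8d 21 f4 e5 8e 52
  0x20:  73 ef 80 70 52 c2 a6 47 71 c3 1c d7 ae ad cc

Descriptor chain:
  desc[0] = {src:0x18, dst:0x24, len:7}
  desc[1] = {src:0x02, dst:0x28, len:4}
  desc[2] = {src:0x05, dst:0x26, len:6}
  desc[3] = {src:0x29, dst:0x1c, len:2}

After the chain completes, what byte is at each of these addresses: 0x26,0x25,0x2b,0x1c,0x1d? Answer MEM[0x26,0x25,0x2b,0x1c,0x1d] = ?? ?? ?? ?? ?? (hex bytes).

MEM[0x26,0x25,0x2b,0x1c,0x1d] = a6 ed 92 08 94

[0] 0x18->0x24 len=7 : 86 ed 8d 21 f4 e5 8e
[1] 0x02->0x28 len=4 : 42 ed 4d a6
[2] 0x05->0x26 len=6 : a6 5f 88 08 94 92
[3] 0x29->0x1c len=2 : 08 94
query mem[0x26]=0xa6, mem[0x25]=0xed, mem[0x2b]=0x92, mem[0x1c]=0x08, mem[0x1d]=0x94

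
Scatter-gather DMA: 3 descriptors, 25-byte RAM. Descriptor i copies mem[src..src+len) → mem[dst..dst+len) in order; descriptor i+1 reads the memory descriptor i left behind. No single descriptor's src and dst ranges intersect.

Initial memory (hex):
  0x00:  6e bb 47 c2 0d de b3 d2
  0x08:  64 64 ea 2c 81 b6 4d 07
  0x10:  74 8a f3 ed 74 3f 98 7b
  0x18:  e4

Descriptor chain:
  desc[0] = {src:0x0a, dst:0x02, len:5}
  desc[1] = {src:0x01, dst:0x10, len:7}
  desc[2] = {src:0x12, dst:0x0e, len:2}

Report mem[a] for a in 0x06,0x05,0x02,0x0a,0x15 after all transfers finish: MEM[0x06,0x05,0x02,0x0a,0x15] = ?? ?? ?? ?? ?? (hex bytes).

MEM[0x06,0x05,0x02,0x0a,0x15] = 4d b6 ea ea 4d

D0: mem[0x02..0x06] <- [ea 2c 81 b6 4d]
D1: mem[0x10..0x16] <- [bb ea 2c 81 b6 4d d2]
D2: mem[0x0e..0x0f] <- [2c 81]
query mem[0x06]=0x4d, mem[0x05]=0xb6, mem[0x02]=0xea, mem[0x0a]=0xea, mem[0x15]=0x4d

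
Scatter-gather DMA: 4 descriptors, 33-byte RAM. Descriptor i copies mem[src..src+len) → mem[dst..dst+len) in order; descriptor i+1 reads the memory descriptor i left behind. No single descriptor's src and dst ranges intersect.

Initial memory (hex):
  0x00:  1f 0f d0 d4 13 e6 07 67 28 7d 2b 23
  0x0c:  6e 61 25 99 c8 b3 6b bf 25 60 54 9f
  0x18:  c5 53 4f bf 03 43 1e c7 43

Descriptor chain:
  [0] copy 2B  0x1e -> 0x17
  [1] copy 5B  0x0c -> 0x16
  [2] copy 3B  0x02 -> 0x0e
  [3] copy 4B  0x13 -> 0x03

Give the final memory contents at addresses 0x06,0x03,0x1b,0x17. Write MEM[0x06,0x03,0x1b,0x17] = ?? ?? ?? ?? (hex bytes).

MEM[0x06,0x03,0x1b,0x17] = 6e bf bf 61

D0: mem[0x17..0x18] <- [1e c7]
D1: mem[0x16..0x1a] <- [6e 61 25 99 c8]
D2: mem[0x0e..0x10] <- [d0 d4 13]
D3: mem[0x03..0x06] <- [bf 25 60 6e]
query mem[0x06]=0x6e, mem[0x03]=0xbf, mem[0x1b]=0xbf, mem[0x17]=0x61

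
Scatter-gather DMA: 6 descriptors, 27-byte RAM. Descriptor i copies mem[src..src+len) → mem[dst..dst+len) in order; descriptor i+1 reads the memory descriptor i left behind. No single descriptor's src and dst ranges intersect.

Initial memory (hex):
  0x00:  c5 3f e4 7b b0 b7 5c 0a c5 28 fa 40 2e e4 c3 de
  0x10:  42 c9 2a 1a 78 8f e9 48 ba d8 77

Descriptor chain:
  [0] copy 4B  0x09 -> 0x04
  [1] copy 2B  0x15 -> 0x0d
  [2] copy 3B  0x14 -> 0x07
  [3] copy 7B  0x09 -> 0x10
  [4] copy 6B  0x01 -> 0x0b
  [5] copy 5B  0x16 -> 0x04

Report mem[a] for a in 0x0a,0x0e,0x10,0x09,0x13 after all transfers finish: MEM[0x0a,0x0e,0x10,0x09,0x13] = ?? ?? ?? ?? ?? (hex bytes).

#0 dst[0x04+4] := {0x28,0xfa,0x40,0x2e}
#1 dst[0x0d+2] := {0x8f,0xe9}
#2 dst[0x07+3] := {0x78,0x8f,0xe9}
#3 dst[0x10+7] := {0xe9,0xfa,0x40,0x2e,0x8f,0xe9,0xde}
#4 dst[0x0b+6] := {0x3f,0xe4,0x7b,0x28,0xfa,0x40}
#5 dst[0x04+5] := {0xde,0x48,0xba,0xd8,0x77}
query mem[0x0a]=0xfa, mem[0x0e]=0x28, mem[0x10]=0x40, mem[0x09]=0xe9, mem[0x13]=0x2e

MEM[0x0a,0x0e,0x10,0x09,0x13] = fa 28 40 e9 2e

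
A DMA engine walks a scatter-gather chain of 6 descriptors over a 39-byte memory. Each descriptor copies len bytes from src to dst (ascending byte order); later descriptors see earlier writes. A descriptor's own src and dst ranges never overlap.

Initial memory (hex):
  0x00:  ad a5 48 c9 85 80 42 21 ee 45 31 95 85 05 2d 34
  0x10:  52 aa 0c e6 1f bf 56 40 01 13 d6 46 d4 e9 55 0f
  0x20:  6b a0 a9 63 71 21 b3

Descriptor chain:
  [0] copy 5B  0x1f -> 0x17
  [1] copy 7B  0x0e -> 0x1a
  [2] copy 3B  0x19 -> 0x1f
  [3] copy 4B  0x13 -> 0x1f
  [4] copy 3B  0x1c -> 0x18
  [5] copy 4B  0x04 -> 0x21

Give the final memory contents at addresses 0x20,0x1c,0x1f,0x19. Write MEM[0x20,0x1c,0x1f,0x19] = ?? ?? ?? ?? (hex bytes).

[0] 0x1f->0x17 len=5 : 0f 6b a0 a9 63
[1] 0x0e->0x1a len=7 : 2d 34 52 aa 0c e6 1f
[2] 0x19->0x1f len=3 : a0 2d 34
[3] 0x13->0x1f len=4 : e6 1f bf 56
[4] 0x1c->0x18 len=3 : 52 aa 0c
[5] 0x04->0x21 len=4 : 85 80 42 21
query mem[0x20]=0x1f, mem[0x1c]=0x52, mem[0x1f]=0xe6, mem[0x19]=0xaa

MEM[0x20,0x1c,0x1f,0x19] = 1f 52 e6 aa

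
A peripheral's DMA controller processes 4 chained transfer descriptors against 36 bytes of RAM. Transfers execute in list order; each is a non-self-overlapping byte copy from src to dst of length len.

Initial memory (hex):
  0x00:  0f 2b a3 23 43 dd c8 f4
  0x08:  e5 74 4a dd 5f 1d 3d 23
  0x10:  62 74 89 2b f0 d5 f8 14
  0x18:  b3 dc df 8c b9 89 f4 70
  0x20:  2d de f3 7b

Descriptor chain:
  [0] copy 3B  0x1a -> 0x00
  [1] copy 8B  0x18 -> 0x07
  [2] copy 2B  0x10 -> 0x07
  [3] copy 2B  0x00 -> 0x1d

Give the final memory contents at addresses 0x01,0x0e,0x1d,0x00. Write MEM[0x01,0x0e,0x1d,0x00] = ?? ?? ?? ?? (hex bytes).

MEM[0x01,0x0e,0x1d,0x00] = 8c 70 df df

#0 dst[0x00+3] := {0xdf,0x8c,0xb9}
#1 dst[0x07+8] := {0xb3,0xdc,0xdf,0x8c,0xb9,0x89,0xf4,0x70}
#2 dst[0x07+2] := {0x62,0x74}
#3 dst[0x1d+2] := {0xdf,0x8c}
query mem[0x01]=0x8c, mem[0x0e]=0x70, mem[0x1d]=0xdf, mem[0x00]=0xdf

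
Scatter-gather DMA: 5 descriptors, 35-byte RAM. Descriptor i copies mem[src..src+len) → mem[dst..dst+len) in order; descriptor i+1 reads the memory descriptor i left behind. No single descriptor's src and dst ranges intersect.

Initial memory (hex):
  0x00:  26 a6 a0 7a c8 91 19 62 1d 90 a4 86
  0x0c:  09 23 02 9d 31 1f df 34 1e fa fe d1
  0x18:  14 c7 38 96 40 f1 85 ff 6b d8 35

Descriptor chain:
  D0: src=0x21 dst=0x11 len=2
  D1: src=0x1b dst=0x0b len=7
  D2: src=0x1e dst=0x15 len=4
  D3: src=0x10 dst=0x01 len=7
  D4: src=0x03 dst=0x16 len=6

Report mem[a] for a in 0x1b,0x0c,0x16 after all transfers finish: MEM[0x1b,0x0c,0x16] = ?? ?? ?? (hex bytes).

MEM[0x1b,0x0c,0x16] = 1d 40 35

  after D0: wrote 2B at 0x11 = d835
  after D1: wrote 7B at 0x0b = 9640f185ff6bd8
  after D2: wrote 4B at 0x15 = 85ff6bd8
  after D3: wrote 7B at 0x01 = 6bd835341e85ff
  after D4: wrote 6B at 0x16 = 35341e85ff1d
query mem[0x1b]=0x1d, mem[0x0c]=0x40, mem[0x16]=0x35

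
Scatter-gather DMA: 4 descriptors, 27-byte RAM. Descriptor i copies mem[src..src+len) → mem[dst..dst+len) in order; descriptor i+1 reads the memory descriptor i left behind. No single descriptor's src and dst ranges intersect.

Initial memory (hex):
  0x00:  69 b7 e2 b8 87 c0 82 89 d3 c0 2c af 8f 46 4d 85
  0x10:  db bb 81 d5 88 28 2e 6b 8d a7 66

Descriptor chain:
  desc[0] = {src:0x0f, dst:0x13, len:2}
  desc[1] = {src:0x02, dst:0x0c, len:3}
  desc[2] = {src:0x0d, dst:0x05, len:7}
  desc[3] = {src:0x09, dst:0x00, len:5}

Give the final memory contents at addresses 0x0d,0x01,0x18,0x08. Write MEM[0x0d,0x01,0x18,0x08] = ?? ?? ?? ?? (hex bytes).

MEM[0x0d,0x01,0x18,0x08] = b8 81 8d db

  after D0: wrote 2B at 0x13 = 85db
  after D1: wrote 3B at 0x0c = e2b887
  after D2: wrote 7B at 0x05 = b88785dbbb8185
  after D3: wrote 5B at 0x00 = bb8185e2b8
query mem[0x0d]=0xb8, mem[0x01]=0x81, mem[0x18]=0x8d, mem[0x08]=0xdb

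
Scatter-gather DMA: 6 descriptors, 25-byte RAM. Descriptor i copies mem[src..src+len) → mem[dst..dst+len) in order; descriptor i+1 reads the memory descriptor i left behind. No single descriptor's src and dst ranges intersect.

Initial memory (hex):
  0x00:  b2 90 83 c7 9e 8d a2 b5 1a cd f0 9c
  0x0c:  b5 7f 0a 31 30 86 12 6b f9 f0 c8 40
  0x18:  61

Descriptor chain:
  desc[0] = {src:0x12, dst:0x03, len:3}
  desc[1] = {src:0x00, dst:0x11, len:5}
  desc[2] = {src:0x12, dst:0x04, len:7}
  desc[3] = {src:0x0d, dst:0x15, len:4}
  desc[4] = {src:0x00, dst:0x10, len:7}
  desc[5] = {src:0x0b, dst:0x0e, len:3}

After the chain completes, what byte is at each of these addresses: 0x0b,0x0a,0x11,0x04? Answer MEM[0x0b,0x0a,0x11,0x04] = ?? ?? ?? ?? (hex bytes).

[0] 0x12->0x03 len=3 : 12 6b f9
[1] 0x00->0x11 len=5 : b2 90 83 12 6b
[2] 0x12->0x04 len=7 : 90 83 12 6b c8 40 61
[3] 0x0d->0x15 len=4 : 7f 0a 31 30
[4] 0x00->0x10 len=7 : b2 90 83 12 90 83 12
[5] 0x0b->0x0e len=3 : 9c b5 7f
query mem[0x0b]=0x9c, mem[0x0a]=0x61, mem[0x11]=0x90, mem[0x04]=0x90

MEM[0x0b,0x0a,0x11,0x04] = 9c 61 90 90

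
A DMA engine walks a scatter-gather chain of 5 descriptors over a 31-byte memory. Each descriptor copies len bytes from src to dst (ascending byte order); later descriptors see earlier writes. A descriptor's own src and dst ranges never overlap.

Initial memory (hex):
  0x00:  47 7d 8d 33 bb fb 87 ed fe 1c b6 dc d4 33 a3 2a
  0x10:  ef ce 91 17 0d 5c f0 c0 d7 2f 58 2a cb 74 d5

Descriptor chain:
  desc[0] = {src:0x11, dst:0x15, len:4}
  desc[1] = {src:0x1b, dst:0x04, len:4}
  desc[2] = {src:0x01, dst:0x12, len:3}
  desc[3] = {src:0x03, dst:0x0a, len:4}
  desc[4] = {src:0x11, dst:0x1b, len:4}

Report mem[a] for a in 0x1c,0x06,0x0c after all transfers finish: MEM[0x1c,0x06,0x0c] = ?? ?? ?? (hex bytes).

MEM[0x1c,0x06,0x0c] = 7d 74 cb

[0] 0x11->0x15 len=4 : ce 91 17 0d
[1] 0x1b->0x04 len=4 : 2a cb 74 d5
[2] 0x01->0x12 len=3 : 7d 8d 33
[3] 0x03->0x0a len=4 : 33 2a cb 74
[4] 0x11->0x1b len=4 : ce 7d 8d 33
query mem[0x1c]=0x7d, mem[0x06]=0x74, mem[0x0c]=0xcb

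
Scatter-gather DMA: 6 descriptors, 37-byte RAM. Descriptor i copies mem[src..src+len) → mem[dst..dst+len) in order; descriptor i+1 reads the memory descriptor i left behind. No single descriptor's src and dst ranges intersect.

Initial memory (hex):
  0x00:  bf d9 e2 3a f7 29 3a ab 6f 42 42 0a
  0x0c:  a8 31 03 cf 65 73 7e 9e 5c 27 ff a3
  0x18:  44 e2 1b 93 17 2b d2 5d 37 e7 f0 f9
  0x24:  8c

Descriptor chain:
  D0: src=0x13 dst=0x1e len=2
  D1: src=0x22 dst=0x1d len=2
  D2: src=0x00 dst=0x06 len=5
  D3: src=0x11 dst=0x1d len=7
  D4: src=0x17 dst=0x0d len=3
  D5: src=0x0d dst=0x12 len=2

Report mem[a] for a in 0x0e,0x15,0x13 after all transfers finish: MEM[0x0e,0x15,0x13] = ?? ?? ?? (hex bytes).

#0 dst[0x1e+2] := {0x9e,0x5c}
#1 dst[0x1d+2] := {0xf0,0xf9}
#2 dst[0x06+5] := {0xbf,0xd9,0xe2,0x3a,0xf7}
#3 dst[0x1d+7] := {0x73,0x7e,0x9e,0x5c,0x27,0xff,0xa3}
#4 dst[0x0d+3] := {0xa3,0x44,0xe2}
#5 dst[0x12+2] := {0xa3,0x44}
query mem[0x0e]=0x44, mem[0x15]=0x27, mem[0x13]=0x44

MEM[0x0e,0x15,0x13] = 44 27 44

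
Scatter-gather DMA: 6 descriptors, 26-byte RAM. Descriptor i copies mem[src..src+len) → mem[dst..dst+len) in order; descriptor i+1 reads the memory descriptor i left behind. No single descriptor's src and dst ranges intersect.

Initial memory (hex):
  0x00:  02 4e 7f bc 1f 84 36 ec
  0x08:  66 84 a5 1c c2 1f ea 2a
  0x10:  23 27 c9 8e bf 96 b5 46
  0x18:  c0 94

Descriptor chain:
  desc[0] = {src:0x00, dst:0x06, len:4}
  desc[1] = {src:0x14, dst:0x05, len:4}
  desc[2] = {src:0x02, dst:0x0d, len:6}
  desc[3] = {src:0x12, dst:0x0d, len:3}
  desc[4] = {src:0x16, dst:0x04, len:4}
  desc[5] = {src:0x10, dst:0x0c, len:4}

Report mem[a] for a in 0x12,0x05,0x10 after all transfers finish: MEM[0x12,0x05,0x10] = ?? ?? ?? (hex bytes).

MEM[0x12,0x05,0x10] = b5 46 bf

D0: mem[0x06..0x09] <- [02 4e 7f bc]
D1: mem[0x05..0x08] <- [bf 96 b5 46]
D2: mem[0x0d..0x12] <- [7f bc 1f bf 96 b5]
D3: mem[0x0d..0x0f] <- [b5 8e bf]
D4: mem[0x04..0x07] <- [b5 46 c0 94]
D5: mem[0x0c..0x0f] <- [bf 96 b5 8e]
query mem[0x12]=0xb5, mem[0x05]=0x46, mem[0x10]=0xbf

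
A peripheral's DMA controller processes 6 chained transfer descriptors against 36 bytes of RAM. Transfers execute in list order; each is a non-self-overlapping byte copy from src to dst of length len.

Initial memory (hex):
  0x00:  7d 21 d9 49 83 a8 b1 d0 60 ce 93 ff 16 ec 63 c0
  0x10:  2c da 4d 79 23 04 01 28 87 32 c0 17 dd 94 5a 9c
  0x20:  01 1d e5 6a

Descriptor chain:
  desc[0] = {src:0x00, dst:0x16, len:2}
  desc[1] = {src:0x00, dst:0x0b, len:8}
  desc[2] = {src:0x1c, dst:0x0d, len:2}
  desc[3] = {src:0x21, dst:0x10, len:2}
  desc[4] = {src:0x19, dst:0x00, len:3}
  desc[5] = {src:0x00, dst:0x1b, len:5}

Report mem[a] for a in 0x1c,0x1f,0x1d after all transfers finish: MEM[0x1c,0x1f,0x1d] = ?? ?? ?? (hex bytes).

MEM[0x1c,0x1f,0x1d] = c0 83 17

  after D0: wrote 2B at 0x16 = 7d21
  after D1: wrote 8B at 0x0b = 7d21d94983a8b1d0
  after D2: wrote 2B at 0x0d = dd94
  after D3: wrote 2B at 0x10 = 1de5
  after D4: wrote 3B at 0x00 = 32c017
  after D5: wrote 5B at 0x1b = 32c0174983
query mem[0x1c]=0xc0, mem[0x1f]=0x83, mem[0x1d]=0x17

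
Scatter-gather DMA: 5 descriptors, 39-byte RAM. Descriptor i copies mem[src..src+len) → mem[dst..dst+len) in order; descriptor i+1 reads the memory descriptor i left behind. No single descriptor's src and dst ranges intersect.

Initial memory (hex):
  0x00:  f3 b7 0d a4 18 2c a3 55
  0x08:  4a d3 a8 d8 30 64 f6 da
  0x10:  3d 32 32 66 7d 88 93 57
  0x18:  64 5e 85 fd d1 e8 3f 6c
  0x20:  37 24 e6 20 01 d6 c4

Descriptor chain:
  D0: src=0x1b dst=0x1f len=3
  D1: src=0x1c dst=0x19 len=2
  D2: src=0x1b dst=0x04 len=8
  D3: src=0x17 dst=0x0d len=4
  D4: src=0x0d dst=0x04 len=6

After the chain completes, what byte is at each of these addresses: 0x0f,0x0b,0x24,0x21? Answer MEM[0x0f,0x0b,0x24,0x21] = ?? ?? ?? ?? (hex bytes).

[0] 0x1b->0x1f len=3 : fd d1 e8
[1] 0x1c->0x19 len=2 : d1 e8
[2] 0x1b->0x04 len=8 : fd d1 e8 3f fd d1 e8 e6
[3] 0x17->0x0d len=4 : 57 64 d1 e8
[4] 0x0d->0x04 len=6 : 57 64 d1 e8 32 32
query mem[0x0f]=0xd1, mem[0x0b]=0xe6, mem[0x24]=0x01, mem[0x21]=0xe8

MEM[0x0f,0x0b,0x24,0x21] = d1 e6 01 e8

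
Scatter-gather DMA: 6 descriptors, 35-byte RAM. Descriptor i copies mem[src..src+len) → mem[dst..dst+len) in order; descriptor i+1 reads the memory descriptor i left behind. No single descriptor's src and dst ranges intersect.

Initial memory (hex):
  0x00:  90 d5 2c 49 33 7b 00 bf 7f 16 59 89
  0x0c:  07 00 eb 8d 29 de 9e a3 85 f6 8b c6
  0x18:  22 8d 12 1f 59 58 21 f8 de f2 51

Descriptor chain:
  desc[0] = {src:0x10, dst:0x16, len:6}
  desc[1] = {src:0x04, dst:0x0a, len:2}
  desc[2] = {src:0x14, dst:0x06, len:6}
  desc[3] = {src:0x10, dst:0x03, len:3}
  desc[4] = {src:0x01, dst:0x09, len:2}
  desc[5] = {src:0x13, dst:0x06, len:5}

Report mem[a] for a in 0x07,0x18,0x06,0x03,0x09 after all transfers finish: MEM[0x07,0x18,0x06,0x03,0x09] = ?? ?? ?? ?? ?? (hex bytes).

D0: mem[0x16..0x1b] <- [29 de 9e a3 85 f6]
D1: mem[0x0a..0x0b] <- [33 7b]
D2: mem[0x06..0x0b] <- [85 f6 29 de 9e a3]
D3: mem[0x03..0x05] <- [29 de 9e]
D4: mem[0x09..0x0a] <- [d5 2c]
D5: mem[0x06..0x0a] <- [a3 85 f6 29 de]
query mem[0x07]=0x85, mem[0x18]=0x9e, mem[0x06]=0xa3, mem[0x03]=0x29, mem[0x09]=0x29

MEM[0x07,0x18,0x06,0x03,0x09] = 85 9e a3 29 29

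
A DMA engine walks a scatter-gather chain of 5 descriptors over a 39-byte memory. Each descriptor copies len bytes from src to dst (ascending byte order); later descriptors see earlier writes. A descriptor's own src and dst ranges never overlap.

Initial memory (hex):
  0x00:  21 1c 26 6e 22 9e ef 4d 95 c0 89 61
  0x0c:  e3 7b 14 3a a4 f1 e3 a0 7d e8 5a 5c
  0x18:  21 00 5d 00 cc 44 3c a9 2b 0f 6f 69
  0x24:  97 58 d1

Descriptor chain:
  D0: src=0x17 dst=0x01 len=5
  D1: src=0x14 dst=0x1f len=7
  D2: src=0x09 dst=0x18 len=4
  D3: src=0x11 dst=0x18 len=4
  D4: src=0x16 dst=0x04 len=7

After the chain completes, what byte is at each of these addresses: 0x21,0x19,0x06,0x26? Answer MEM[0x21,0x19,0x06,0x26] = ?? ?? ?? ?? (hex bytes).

#0 dst[0x01+5] := {0x5c,0x21,0x00,0x5d,0x00}
#1 dst[0x1f+7] := {0x7d,0xe8,0x5a,0x5c,0x21,0x00,0x5d}
#2 dst[0x18+4] := {0xc0,0x89,0x61,0xe3}
#3 dst[0x18+4] := {0xf1,0xe3,0xa0,0x7d}
#4 dst[0x04+7] := {0x5a,0x5c,0xf1,0xe3,0xa0,0x7d,0xcc}
query mem[0x21]=0x5a, mem[0x19]=0xe3, mem[0x06]=0xf1, mem[0x26]=0xd1

MEM[0x21,0x19,0x06,0x26] = 5a e3 f1 d1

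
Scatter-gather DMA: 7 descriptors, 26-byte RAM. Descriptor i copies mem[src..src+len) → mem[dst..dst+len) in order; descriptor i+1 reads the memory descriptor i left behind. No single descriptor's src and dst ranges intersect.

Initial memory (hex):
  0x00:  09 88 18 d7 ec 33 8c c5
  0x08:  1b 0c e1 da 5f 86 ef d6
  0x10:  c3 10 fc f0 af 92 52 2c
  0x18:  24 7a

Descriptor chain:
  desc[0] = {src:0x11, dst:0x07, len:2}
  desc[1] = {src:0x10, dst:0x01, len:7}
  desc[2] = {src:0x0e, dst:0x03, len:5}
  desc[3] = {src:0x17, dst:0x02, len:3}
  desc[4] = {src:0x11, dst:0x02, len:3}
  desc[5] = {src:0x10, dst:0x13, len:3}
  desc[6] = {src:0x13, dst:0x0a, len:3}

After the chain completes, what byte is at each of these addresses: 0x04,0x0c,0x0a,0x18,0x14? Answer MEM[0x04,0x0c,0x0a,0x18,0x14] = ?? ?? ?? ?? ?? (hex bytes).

MEM[0x04,0x0c,0x0a,0x18,0x14] = f0 fc c3 24 10

  after D0: wrote 2B at 0x07 = 10fc
  after D1: wrote 7B at 0x01 = c310fcf0af9252
  after D2: wrote 5B at 0x03 = efd6c310fc
  after D3: wrote 3B at 0x02 = 2c247a
  after D4: wrote 3B at 0x02 = 10fcf0
  after D5: wrote 3B at 0x13 = c310fc
  after D6: wrote 3B at 0x0a = c310fc
query mem[0x04]=0xf0, mem[0x0c]=0xfc, mem[0x0a]=0xc3, mem[0x18]=0x24, mem[0x14]=0x10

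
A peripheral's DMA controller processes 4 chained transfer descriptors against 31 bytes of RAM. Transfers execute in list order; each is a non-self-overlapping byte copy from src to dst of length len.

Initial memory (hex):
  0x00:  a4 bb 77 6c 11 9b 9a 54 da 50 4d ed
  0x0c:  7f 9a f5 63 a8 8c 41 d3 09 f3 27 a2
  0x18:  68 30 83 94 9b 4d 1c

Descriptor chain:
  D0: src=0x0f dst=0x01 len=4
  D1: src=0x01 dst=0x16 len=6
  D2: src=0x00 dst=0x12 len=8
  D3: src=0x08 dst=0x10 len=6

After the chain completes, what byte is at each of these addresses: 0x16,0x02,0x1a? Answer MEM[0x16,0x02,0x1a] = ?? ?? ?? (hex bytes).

MEM[0x16,0x02,0x1a] = 41 a8 9b

#0 dst[0x01+4] := {0x63,0xa8,0x8c,0x41}
#1 dst[0x16+6] := {0x63,0xa8,0x8c,0x41,0x9b,0x9a}
#2 dst[0x12+8] := {0xa4,0x63,0xa8,0x8c,0x41,0x9b,0x9a,0x54}
#3 dst[0x10+6] := {0xda,0x50,0x4d,0xed,0x7f,0x9a}
query mem[0x16]=0x41, mem[0x02]=0xa8, mem[0x1a]=0x9b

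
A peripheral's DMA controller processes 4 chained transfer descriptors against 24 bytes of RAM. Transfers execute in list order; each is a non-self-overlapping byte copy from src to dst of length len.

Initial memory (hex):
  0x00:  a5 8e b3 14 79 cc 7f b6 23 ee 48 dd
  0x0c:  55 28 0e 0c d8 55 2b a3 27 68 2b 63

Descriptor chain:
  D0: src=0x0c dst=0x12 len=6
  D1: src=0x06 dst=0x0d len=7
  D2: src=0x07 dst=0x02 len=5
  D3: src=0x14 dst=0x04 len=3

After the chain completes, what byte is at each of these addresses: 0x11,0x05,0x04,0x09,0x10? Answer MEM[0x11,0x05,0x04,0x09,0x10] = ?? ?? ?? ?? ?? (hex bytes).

  after D0: wrote 6B at 0x12 = 55280e0cd855
  after D1: wrote 7B at 0x0d = 7fb623ee48dd55
  after D2: wrote 5B at 0x02 = b623ee48dd
  after D3: wrote 3B at 0x04 = 0e0cd8
query mem[0x11]=0x48, mem[0x05]=0x0c, mem[0x04]=0x0e, mem[0x09]=0xee, mem[0x10]=0xee

MEM[0x11,0x05,0x04,0x09,0x10] = 48 0c 0e ee ee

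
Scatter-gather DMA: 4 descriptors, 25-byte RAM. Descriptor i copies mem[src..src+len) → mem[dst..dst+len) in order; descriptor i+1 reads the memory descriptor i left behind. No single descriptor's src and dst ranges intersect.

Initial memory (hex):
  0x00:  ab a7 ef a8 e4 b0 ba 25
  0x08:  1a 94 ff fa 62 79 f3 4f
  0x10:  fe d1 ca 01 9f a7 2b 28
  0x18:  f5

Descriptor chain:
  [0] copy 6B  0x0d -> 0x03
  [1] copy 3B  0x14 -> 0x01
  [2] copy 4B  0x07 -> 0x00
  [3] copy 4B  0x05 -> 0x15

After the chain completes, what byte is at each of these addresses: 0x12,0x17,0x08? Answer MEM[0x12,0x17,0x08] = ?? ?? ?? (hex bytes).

D0: mem[0x03..0x08] <- [79 f3 4f fe d1 ca]
D1: mem[0x01..0x03] <- [9f a7 2b]
D2: mem[0x00..0x03] <- [d1 ca 94 ff]
D3: mem[0x15..0x18] <- [4f fe d1 ca]
query mem[0x12]=0xca, mem[0x17]=0xd1, mem[0x08]=0xca

MEM[0x12,0x17,0x08] = ca d1 ca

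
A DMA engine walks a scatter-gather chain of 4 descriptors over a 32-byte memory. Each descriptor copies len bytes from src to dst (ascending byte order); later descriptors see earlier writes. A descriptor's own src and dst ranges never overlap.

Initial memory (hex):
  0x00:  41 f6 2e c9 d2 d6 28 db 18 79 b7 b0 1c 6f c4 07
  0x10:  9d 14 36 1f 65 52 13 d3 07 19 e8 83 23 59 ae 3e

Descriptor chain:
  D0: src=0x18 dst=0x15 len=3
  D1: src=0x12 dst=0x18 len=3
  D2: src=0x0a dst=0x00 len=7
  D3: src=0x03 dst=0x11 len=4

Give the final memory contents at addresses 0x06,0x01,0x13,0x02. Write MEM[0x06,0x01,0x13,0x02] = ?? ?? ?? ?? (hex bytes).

#0 dst[0x15+3] := {0x07,0x19,0xe8}
#1 dst[0x18+3] := {0x36,0x1f,0x65}
#2 dst[0x00+7] := {0xb7,0xb0,0x1c,0x6f,0xc4,0x07,0x9d}
#3 dst[0x11+4] := {0x6f,0xc4,0x07,0x9d}
query mem[0x06]=0x9d, mem[0x01]=0xb0, mem[0x13]=0x07, mem[0x02]=0x1c

MEM[0x06,0x01,0x13,0x02] = 9d b0 07 1c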